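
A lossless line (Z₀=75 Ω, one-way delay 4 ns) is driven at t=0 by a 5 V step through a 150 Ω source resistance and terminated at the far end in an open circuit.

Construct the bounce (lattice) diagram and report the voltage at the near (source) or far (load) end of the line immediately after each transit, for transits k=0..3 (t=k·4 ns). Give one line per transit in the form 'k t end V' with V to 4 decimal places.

0 0 source 1.6667
1 4 load 3.3333
2 8 source 3.8889
3 12 load 4.4444

Γ_L=1.000000, Γ_S=0.333333; launch V₁=5·75/225=1.666667
k=0 src: V=1.6667
k=1 load: inc=1.666667, refl=1.666667·1.000000=1.6667; V=0.000000+1.666667+1.666667=3.3333
k=2 src: inc=1.666667, refl=1.666667·0.333333=0.5556; V=1.666667+1.666667+0.555556=3.8889
k=3 load: inc=0.555556, refl=0.555556·1.000000=0.5556; V=3.333333+0.555556+0.555556=4.4444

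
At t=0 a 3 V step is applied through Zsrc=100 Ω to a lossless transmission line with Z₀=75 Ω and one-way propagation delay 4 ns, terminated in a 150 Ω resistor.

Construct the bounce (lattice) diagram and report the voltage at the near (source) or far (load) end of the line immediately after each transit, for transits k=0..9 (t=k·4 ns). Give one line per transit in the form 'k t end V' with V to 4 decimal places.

Γ_L=0.333333, Γ_S=0.142857; launch V₁=3·75/175=1.285714
k=0 src: V=1.2857
k=1 load: inc=1.285714, refl=1.285714·0.333333=0.4286; V=0.000000+1.285714+0.428571=1.7143
k=2 src: inc=0.428571, refl=0.428571·0.142857=0.0612; V=1.285714+0.428571+0.061224=1.7755
k=3 load: inc=0.061224, refl=0.061224·0.333333=0.0204; V=1.714286+0.061224+0.020408=1.7959
k=4 src: inc=0.020408, refl=0.020408·0.142857=0.0029; V=1.775510+0.020408+0.002915=1.7988
k=5 load: inc=0.002915, refl=0.002915·0.333333=0.0010; V=1.795918+0.002915+0.000972=1.7998
k=6 src: inc=0.000972, refl=0.000972·0.142857=0.0001; V=1.798834+0.000972+0.000139=1.7999
k=7 load: inc=0.000139, refl=0.000139·0.333333=0.0000; V=1.799806+0.000139+0.000046=1.8000
k=8 src: inc=0.000046, refl=0.000046·0.142857=0.0000; V=1.799944+0.000046+0.000007=1.8000
k=9 load: inc=0.000007, refl=0.000007·0.333333=0.0000; V=1.799991+0.000007+0.000002=1.8000

0 0 source 1.2857
1 4 load 1.7143
2 8 source 1.7755
3 12 load 1.7959
4 16 source 1.7988
5 20 load 1.7998
6 24 source 1.7999
7 28 load 1.8000
8 32 source 1.8000
9 36 load 1.8000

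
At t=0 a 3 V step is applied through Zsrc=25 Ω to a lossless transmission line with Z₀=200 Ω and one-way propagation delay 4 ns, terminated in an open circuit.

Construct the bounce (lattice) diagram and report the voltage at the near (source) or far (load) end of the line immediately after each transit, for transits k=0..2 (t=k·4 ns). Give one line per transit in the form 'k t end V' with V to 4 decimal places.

0 0 source 2.6667
1 4 load 5.3333
2 8 source 3.2593

Γ_L=1.000000, Γ_S=-0.777778; launch V₁=3·200/225=2.666667
k=0 src: V=2.6667
k=1 load: inc=2.666667, refl=2.666667·1.000000=2.6667; V=0.000000+2.666667+2.666667=5.3333
k=2 src: inc=2.666667, refl=2.666667·-0.777778=-2.0741; V=2.666667+2.666667+-2.074074=3.2593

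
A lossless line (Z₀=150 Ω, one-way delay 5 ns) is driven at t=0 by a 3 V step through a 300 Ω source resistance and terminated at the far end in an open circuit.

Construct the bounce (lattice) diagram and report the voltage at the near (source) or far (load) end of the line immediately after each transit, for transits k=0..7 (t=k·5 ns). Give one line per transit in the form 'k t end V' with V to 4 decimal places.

Γ_L=1.000000, Γ_S=0.333333; launch V₁=3·150/450=1.000000
k=0 src: V=1.0000
k=1 load: inc=1.000000, refl=1.000000·1.000000=1.0000; V=0.000000+1.000000+1.000000=2.0000
k=2 src: inc=1.000000, refl=1.000000·0.333333=0.3333; V=1.000000+1.000000+0.333333=2.3333
k=3 load: inc=0.333333, refl=0.333333·1.000000=0.3333; V=2.000000+0.333333+0.333333=2.6667
k=4 src: inc=0.333333, refl=0.333333·0.333333=0.1111; V=2.333333+0.333333+0.111111=2.7778
k=5 load: inc=0.111111, refl=0.111111·1.000000=0.1111; V=2.666667+0.111111+0.111111=2.8889
k=6 src: inc=0.111111, refl=0.111111·0.333333=0.0370; V=2.777778+0.111111+0.037037=2.9259
k=7 load: inc=0.037037, refl=0.037037·1.000000=0.0370; V=2.888889+0.037037+0.037037=2.9630

0 0 source 1.0000
1 5 load 2.0000
2 10 source 2.3333
3 15 load 2.6667
4 20 source 2.7778
5 25 load 2.8889
6 30 source 2.9259
7 35 load 2.9630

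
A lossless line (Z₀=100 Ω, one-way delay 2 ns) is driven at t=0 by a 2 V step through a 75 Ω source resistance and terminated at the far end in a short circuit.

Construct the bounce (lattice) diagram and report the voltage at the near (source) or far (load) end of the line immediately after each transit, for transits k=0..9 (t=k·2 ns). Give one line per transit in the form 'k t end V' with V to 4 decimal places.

0 0 source 1.1429
1 2 load 0.0000
2 4 source 0.1633
3 6 load 0.0000
4 8 source 0.0233
5 10 load 0.0000
6 12 source 0.0033
7 14 load 0.0000
8 16 source 0.0005
9 18 load 0.0000

Γ_L=-1.000000, Γ_S=-0.142857; launch V₁=2·100/175=1.142857
k=0 src: V=1.1429
k=1 load: inc=1.142857, refl=1.142857·-1.000000=-1.1429; V=0.000000+1.142857+-1.142857=0.0000
k=2 src: inc=-1.142857, refl=-1.142857·-0.142857=0.1633; V=1.142857+-1.142857+0.163265=0.1633
k=3 load: inc=0.163265, refl=0.163265·-1.000000=-0.1633; V=0.000000+0.163265+-0.163265=0.0000
k=4 src: inc=-0.163265, refl=-0.163265·-0.142857=0.0233; V=0.163265+-0.163265+0.023324=0.0233
k=5 load: inc=0.023324, refl=0.023324·-1.000000=-0.0233; V=0.000000+0.023324+-0.023324=0.0000
k=6 src: inc=-0.023324, refl=-0.023324·-0.142857=0.0033; V=0.023324+-0.023324+0.003332=0.0033
k=7 load: inc=0.003332, refl=0.003332·-1.000000=-0.0033; V=0.000000+0.003332+-0.003332=0.0000
k=8 src: inc=-0.003332, refl=-0.003332·-0.142857=0.0005; V=0.003332+-0.003332+0.000476=0.0005
k=9 load: inc=0.000476, refl=0.000476·-1.000000=-0.0005; V=0.000000+0.000476+-0.000476=0.0000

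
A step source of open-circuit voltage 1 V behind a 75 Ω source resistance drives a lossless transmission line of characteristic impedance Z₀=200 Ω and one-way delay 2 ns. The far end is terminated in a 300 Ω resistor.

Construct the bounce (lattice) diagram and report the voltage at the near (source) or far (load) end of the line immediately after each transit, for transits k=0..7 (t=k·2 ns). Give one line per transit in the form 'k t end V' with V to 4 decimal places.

0 0 source 0.7273
1 2 load 0.8727
2 4 source 0.8066
3 6 load 0.7934
4 8 source 0.7994
5 10 load 0.8006
6 12 source 0.8001
7 14 load 0.7999

Γ_L=0.200000, Γ_S=-0.454545; launch V₁=1·200/275=0.727273
k=0 src: V=0.7273
k=1 load: inc=0.727273, refl=0.727273·0.200000=0.1455; V=0.000000+0.727273+0.145455=0.8727
k=2 src: inc=0.145455, refl=0.145455·-0.454545=-0.0661; V=0.727273+0.145455+-0.066116=0.8066
k=3 load: inc=-0.066116, refl=-0.066116·0.200000=-0.0132; V=0.872727+-0.066116+-0.013223=0.7934
k=4 src: inc=-0.013223, refl=-0.013223·-0.454545=0.0060; V=0.806612+-0.013223+0.006011=0.7994
k=5 load: inc=0.006011, refl=0.006011·0.200000=0.0012; V=0.793388+0.006011+0.001202=0.8006
k=6 src: inc=0.001202, refl=0.001202·-0.454545=-0.0005; V=0.799399+0.001202+-0.000546=0.8001
k=7 load: inc=-0.000546, refl=-0.000546·0.200000=-0.0001; V=0.800601+-0.000546+-0.000109=0.7999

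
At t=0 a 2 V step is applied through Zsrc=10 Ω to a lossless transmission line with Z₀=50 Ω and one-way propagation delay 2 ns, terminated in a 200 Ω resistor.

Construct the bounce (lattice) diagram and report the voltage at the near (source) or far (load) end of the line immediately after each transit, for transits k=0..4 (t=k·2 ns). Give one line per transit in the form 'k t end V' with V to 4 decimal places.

0 0 source 1.6667
1 2 load 2.6667
2 4 source 2.0000
3 6 load 1.6000
4 8 source 1.8667

Γ_L=0.600000, Γ_S=-0.666667; launch V₁=2·50/60=1.666667
k=0 src: V=1.6667
k=1 load: inc=1.666667, refl=1.666667·0.600000=1.0000; V=0.000000+1.666667+1.000000=2.6667
k=2 src: inc=1.000000, refl=1.000000·-0.666667=-0.6667; V=1.666667+1.000000+-0.666667=2.0000
k=3 load: inc=-0.666667, refl=-0.666667·0.600000=-0.4000; V=2.666667+-0.666667+-0.400000=1.6000
k=4 src: inc=-0.400000, refl=-0.400000·-0.666667=0.2667; V=2.000000+-0.400000+0.266667=1.8667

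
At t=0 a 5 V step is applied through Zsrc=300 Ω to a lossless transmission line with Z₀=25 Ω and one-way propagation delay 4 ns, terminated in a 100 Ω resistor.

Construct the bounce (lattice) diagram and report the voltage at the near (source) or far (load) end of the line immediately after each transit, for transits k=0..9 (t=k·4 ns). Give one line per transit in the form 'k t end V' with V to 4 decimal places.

0 0 source 0.3846
1 4 load 0.6154
2 8 source 0.8107
3 12 load 0.9278
4 16 source 1.0269
5 20 load 1.0864
6 24 source 1.1368
7 28 load 1.1670
8 32 source 1.1925
9 36 load 1.2078

Γ_L=0.600000, Γ_S=0.846154; launch V₁=5·25/325=0.384615
k=0 src: V=0.3846
k=1 load: inc=0.384615, refl=0.384615·0.600000=0.2308; V=0.000000+0.384615+0.230769=0.6154
k=2 src: inc=0.230769, refl=0.230769·0.846154=0.1953; V=0.384615+0.230769+0.195266=0.8107
k=3 load: inc=0.195266, refl=0.195266·0.600000=0.1172; V=0.615385+0.195266+0.117160=0.9278
k=4 src: inc=0.117160, refl=0.117160·0.846154=0.0991; V=0.810651+0.117160+0.099135=1.0269
k=5 load: inc=0.099135, refl=0.099135·0.600000=0.0595; V=0.927811+0.099135+0.059481=1.0864
k=6 src: inc=0.059481, refl=0.059481·0.846154=0.0503; V=1.026946+0.059481+0.050330=1.1368
k=7 load: inc=0.050330, refl=0.050330·0.600000=0.0302; V=1.086427+0.050330+0.030198=1.1670
k=8 src: inc=0.030198, refl=0.030198·0.846154=0.0256; V=1.136757+0.030198+0.025552=1.1925
k=9 load: inc=0.025552, refl=0.025552·0.600000=0.0153; V=1.166955+0.025552+0.015331=1.2078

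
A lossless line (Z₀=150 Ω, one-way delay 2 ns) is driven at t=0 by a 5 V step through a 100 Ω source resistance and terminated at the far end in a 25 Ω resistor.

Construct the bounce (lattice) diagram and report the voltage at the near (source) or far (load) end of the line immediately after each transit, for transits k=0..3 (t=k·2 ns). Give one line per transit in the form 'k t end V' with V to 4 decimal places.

0 0 source 3.0000
1 2 load 0.8571
2 4 source 1.2857
3 6 load 0.9796

Γ_L=-0.714286, Γ_S=-0.200000; launch V₁=5·150/250=3.000000
k=0 src: V=3.0000
k=1 load: inc=3.000000, refl=3.000000·-0.714286=-2.1429; V=0.000000+3.000000+-2.142857=0.8571
k=2 src: inc=-2.142857, refl=-2.142857·-0.200000=0.4286; V=3.000000+-2.142857+0.428571=1.2857
k=3 load: inc=0.428571, refl=0.428571·-0.714286=-0.3061; V=0.857143+0.428571+-0.306122=0.9796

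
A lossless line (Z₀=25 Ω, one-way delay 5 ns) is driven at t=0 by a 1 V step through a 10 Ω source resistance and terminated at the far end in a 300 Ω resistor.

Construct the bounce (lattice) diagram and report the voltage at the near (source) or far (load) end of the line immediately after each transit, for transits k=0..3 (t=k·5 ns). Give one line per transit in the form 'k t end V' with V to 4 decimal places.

0 0 source 0.7143
1 5 load 1.3187
2 10 source 1.0597
3 15 load 0.8405

Γ_L=0.846154, Γ_S=-0.428571; launch V₁=1·25/35=0.714286
k=0 src: V=0.7143
k=1 load: inc=0.714286, refl=0.714286·0.846154=0.6044; V=0.000000+0.714286+0.604396=1.3187
k=2 src: inc=0.604396, refl=0.604396·-0.428571=-0.2590; V=0.714286+0.604396+-0.259027=1.0597
k=3 load: inc=-0.259027, refl=-0.259027·0.846154=-0.2192; V=1.318681+-0.259027+-0.219176=0.8405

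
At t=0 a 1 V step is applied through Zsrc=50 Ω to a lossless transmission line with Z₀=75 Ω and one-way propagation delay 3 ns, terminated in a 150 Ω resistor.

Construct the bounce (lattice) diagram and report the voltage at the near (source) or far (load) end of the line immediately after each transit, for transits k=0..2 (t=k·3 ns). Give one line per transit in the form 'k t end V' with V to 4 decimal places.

Γ_L=0.333333, Γ_S=-0.200000; launch V₁=1·75/125=0.600000
k=0 src: V=0.6000
k=1 load: inc=0.600000, refl=0.600000·0.333333=0.2000; V=0.000000+0.600000+0.200000=0.8000
k=2 src: inc=0.200000, refl=0.200000·-0.200000=-0.0400; V=0.600000+0.200000+-0.040000=0.7600

0 0 source 0.6000
1 3 load 0.8000
2 6 source 0.7600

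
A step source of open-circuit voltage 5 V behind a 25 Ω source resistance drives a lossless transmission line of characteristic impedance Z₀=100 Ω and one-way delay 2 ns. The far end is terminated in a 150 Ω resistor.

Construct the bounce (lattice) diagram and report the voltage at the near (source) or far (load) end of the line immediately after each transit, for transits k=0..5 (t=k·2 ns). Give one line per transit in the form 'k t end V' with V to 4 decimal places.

Γ_L=0.200000, Γ_S=-0.600000; launch V₁=5·100/125=4.000000
k=0 src: V=4.0000
k=1 load: inc=4.000000, refl=4.000000·0.200000=0.8000; V=0.000000+4.000000+0.800000=4.8000
k=2 src: inc=0.800000, refl=0.800000·-0.600000=-0.4800; V=4.000000+0.800000+-0.480000=4.3200
k=3 load: inc=-0.480000, refl=-0.480000·0.200000=-0.0960; V=4.800000+-0.480000+-0.096000=4.2240
k=4 src: inc=-0.096000, refl=-0.096000·-0.600000=0.0576; V=4.320000+-0.096000+0.057600=4.2816
k=5 load: inc=0.057600, refl=0.057600·0.200000=0.0115; V=4.224000+0.057600+0.011520=4.2931

0 0 source 4.0000
1 2 load 4.8000
2 4 source 4.3200
3 6 load 4.2240
4 8 source 4.2816
5 10 load 4.2931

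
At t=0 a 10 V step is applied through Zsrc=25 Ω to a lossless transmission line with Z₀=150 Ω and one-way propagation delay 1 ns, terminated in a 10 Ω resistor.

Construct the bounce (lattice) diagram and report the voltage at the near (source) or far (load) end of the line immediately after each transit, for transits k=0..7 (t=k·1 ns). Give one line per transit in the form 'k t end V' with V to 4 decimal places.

Γ_L=-0.875000, Γ_S=-0.714286; launch V₁=10·150/175=8.571429
k=0 src: V=8.5714
k=1 load: inc=8.571429, refl=8.571429·-0.875000=-7.5000; V=0.000000+8.571429+-7.500000=1.0714
k=2 src: inc=-7.500000, refl=-7.500000·-0.714286=5.3571; V=8.571429+-7.500000+5.357143=6.4286
k=3 load: inc=5.357143, refl=5.357143·-0.875000=-4.6875; V=1.071429+5.357143+-4.687500=1.7411
k=4 src: inc=-4.687500, refl=-4.687500·-0.714286=3.3482; V=6.428571+-4.687500+3.348214=5.0893
k=5 load: inc=3.348214, refl=3.348214·-0.875000=-2.9297; V=1.741071+3.348214+-2.929688=2.1596
k=6 src: inc=-2.929688, refl=-2.929688·-0.714286=2.0926; V=5.089286+-2.929688+2.092634=4.2522
k=7 load: inc=2.092634, refl=2.092634·-0.875000=-1.8311; V=2.159598+2.092634+-1.831055=2.4212

0 0 source 8.5714
1 1 load 1.0714
2 2 source 6.4286
3 3 load 1.7411
4 4 source 5.0893
5 5 load 2.1596
6 6 source 4.2522
7 7 load 2.4212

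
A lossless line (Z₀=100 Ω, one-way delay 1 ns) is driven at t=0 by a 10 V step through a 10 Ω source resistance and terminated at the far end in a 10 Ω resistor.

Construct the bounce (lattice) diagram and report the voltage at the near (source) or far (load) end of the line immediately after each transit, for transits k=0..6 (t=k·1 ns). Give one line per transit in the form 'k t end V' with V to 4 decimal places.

0 0 source 9.0909
1 1 load 1.6529
2 2 source 7.7385
3 3 load 2.7594
4 4 source 6.8332
5 5 load 3.5001
6 6 source 6.2272

Γ_L=-0.818182, Γ_S=-0.818182; launch V₁=10·100/110=9.090909
k=0 src: V=9.0909
k=1 load: inc=9.090909, refl=9.090909·-0.818182=-7.4380; V=0.000000+9.090909+-7.438017=1.6529
k=2 src: inc=-7.438017, refl=-7.438017·-0.818182=6.0856; V=9.090909+-7.438017+6.085650=7.7385
k=3 load: inc=6.085650, refl=6.085650·-0.818182=-4.9792; V=1.652893+6.085650+-4.979168=2.7594
k=4 src: inc=-4.979168, refl=-4.979168·-0.818182=4.0739; V=7.738542+-4.979168+4.073865=6.8332
k=5 load: inc=4.073865, refl=4.073865·-0.818182=-3.3332; V=2.759374+4.073865+-3.333162=3.5001
k=6 src: inc=-3.333162, refl=-3.333162·-0.818182=2.7271; V=6.833239+-3.333162+2.727133=6.2272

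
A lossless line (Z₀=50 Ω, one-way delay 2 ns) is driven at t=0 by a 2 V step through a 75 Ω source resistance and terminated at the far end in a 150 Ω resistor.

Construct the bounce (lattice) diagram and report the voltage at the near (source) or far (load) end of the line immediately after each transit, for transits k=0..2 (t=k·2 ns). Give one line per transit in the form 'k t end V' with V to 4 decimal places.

0 0 source 0.8000
1 2 load 1.2000
2 4 source 1.2800

Γ_L=0.500000, Γ_S=0.200000; launch V₁=2·50/125=0.800000
k=0 src: V=0.8000
k=1 load: inc=0.800000, refl=0.800000·0.500000=0.4000; V=0.000000+0.800000+0.400000=1.2000
k=2 src: inc=0.400000, refl=0.400000·0.200000=0.0800; V=0.800000+0.400000+0.080000=1.2800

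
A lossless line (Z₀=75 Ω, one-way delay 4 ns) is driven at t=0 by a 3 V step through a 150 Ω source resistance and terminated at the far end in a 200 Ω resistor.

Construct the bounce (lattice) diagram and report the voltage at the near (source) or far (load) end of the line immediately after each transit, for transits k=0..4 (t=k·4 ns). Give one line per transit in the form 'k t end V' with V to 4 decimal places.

0 0 source 1.0000
1 4 load 1.4545
2 8 source 1.6061
3 12 load 1.6749
4 16 source 1.6979

Γ_L=0.454545, Γ_S=0.333333; launch V₁=3·75/225=1.000000
k=0 src: V=1.0000
k=1 load: inc=1.000000, refl=1.000000·0.454545=0.4545; V=0.000000+1.000000+0.454545=1.4545
k=2 src: inc=0.454545, refl=0.454545·0.333333=0.1515; V=1.000000+0.454545+0.151515=1.6061
k=3 load: inc=0.151515, refl=0.151515·0.454545=0.0689; V=1.454545+0.151515+0.068871=1.6749
k=4 src: inc=0.068871, refl=0.068871·0.333333=0.0230; V=1.606061+0.068871+0.022957=1.6979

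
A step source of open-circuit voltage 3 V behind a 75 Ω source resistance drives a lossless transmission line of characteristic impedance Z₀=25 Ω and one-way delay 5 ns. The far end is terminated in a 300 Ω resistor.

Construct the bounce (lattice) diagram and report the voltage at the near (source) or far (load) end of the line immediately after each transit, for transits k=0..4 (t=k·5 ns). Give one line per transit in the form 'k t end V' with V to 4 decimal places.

0 0 source 0.7500
1 5 load 1.3846
2 10 source 1.7019
3 15 load 1.9704
4 20 source 2.1047

Γ_L=0.846154, Γ_S=0.500000; launch V₁=3·25/100=0.750000
k=0 src: V=0.7500
k=1 load: inc=0.750000, refl=0.750000·0.846154=0.6346; V=0.000000+0.750000+0.634615=1.3846
k=2 src: inc=0.634615, refl=0.634615·0.500000=0.3173; V=0.750000+0.634615+0.317308=1.7019
k=3 load: inc=0.317308, refl=0.317308·0.846154=0.2685; V=1.384615+0.317308+0.268491=1.9704
k=4 src: inc=0.268491, refl=0.268491·0.500000=0.1342; V=1.701923+0.268491+0.134246=2.1047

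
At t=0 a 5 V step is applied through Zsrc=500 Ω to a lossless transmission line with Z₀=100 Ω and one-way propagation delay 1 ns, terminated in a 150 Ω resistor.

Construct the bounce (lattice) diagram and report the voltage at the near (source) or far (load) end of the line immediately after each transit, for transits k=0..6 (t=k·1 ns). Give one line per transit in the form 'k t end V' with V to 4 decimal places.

0 0 source 0.8333
1 1 load 1.0000
2 2 source 1.1111
3 3 load 1.1333
4 4 source 1.1481
5 5 load 1.1511
6 6 source 1.1531

Γ_L=0.200000, Γ_S=0.666667; launch V₁=5·100/600=0.833333
k=0 src: V=0.8333
k=1 load: inc=0.833333, refl=0.833333·0.200000=0.1667; V=0.000000+0.833333+0.166667=1.0000
k=2 src: inc=0.166667, refl=0.166667·0.666667=0.1111; V=0.833333+0.166667+0.111111=1.1111
k=3 load: inc=0.111111, refl=0.111111·0.200000=0.0222; V=1.000000+0.111111+0.022222=1.1333
k=4 src: inc=0.022222, refl=0.022222·0.666667=0.0148; V=1.111111+0.022222+0.014815=1.1481
k=5 load: inc=0.014815, refl=0.014815·0.200000=0.0030; V=1.133333+0.014815+0.002963=1.1511
k=6 src: inc=0.002963, refl=0.002963·0.666667=0.0020; V=1.148148+0.002963+0.001975=1.1531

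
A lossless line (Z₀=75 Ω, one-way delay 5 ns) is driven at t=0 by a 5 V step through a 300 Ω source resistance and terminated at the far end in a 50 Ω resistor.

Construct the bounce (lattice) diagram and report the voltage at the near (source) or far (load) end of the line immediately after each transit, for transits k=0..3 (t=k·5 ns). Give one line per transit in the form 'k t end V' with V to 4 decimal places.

Γ_L=-0.200000, Γ_S=0.600000; launch V₁=5·75/375=1.000000
k=0 src: V=1.0000
k=1 load: inc=1.000000, refl=1.000000·-0.200000=-0.2000; V=0.000000+1.000000+-0.200000=0.8000
k=2 src: inc=-0.200000, refl=-0.200000·0.600000=-0.1200; V=1.000000+-0.200000+-0.120000=0.6800
k=3 load: inc=-0.120000, refl=-0.120000·-0.200000=0.0240; V=0.800000+-0.120000+0.024000=0.7040

0 0 source 1.0000
1 5 load 0.8000
2 10 source 0.6800
3 15 load 0.7040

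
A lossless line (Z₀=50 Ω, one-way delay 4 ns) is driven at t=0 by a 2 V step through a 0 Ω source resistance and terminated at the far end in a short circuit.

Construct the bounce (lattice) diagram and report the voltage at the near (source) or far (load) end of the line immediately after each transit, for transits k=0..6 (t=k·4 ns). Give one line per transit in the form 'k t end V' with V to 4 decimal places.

Γ_L=-1.000000, Γ_S=-1.000000; launch V₁=2·50/50=2.000000
k=0 src: V=2.0000
k=1 load: inc=2.000000, refl=2.000000·-1.000000=-2.0000; V=0.000000+2.000000+-2.000000=0.0000
k=2 src: inc=-2.000000, refl=-2.000000·-1.000000=2.0000; V=2.000000+-2.000000+2.000000=2.0000
k=3 load: inc=2.000000, refl=2.000000·-1.000000=-2.0000; V=0.000000+2.000000+-2.000000=0.0000
k=4 src: inc=-2.000000, refl=-2.000000·-1.000000=2.0000; V=2.000000+-2.000000+2.000000=2.0000
k=5 load: inc=2.000000, refl=2.000000·-1.000000=-2.0000; V=0.000000+2.000000+-2.000000=0.0000
k=6 src: inc=-2.000000, refl=-2.000000·-1.000000=2.0000; V=2.000000+-2.000000+2.000000=2.0000

0 0 source 2.0000
1 4 load 0.0000
2 8 source 2.0000
3 12 load 0.0000
4 16 source 2.0000
5 20 load 0.0000
6 24 source 2.0000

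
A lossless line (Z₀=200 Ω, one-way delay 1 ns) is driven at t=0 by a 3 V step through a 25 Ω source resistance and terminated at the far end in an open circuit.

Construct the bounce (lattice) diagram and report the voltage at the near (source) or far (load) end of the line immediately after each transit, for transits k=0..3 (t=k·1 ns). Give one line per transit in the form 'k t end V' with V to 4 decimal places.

0 0 source 2.6667
1 1 load 5.3333
2 2 source 3.2593
3 3 load 1.1852

Γ_L=1.000000, Γ_S=-0.777778; launch V₁=3·200/225=2.666667
k=0 src: V=2.6667
k=1 load: inc=2.666667, refl=2.666667·1.000000=2.6667; V=0.000000+2.666667+2.666667=5.3333
k=2 src: inc=2.666667, refl=2.666667·-0.777778=-2.0741; V=2.666667+2.666667+-2.074074=3.2593
k=3 load: inc=-2.074074, refl=-2.074074·1.000000=-2.0741; V=5.333333+-2.074074+-2.074074=1.1852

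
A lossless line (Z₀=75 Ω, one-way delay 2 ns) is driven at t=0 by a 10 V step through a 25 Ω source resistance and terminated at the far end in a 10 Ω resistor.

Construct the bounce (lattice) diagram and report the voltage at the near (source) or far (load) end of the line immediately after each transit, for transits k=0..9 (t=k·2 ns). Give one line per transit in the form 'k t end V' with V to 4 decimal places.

0 0 source 7.5000
1 2 load 1.7647
2 4 source 4.6324
3 6 load 2.4394
4 8 source 3.5359
5 10 load 2.6974
6 12 source 3.1167
7 14 load 2.7961
8 16 source 2.9564
9 18 load 2.8338

Γ_L=-0.764706, Γ_S=-0.500000; launch V₁=10·75/100=7.500000
k=0 src: V=7.5000
k=1 load: inc=7.500000, refl=7.500000·-0.764706=-5.7353; V=0.000000+7.500000+-5.735294=1.7647
k=2 src: inc=-5.735294, refl=-5.735294·-0.500000=2.8676; V=7.500000+-5.735294+2.867647=4.6324
k=3 load: inc=2.867647, refl=2.867647·-0.764706=-2.1929; V=1.764706+2.867647+-2.192907=2.4394
k=4 src: inc=-2.192907, refl=-2.192907·-0.500000=1.0965; V=4.632353+-2.192907+1.096453=3.5359
k=5 load: inc=1.096453, refl=1.096453·-0.764706=-0.8385; V=2.439446+1.096453+-0.838464=2.6974
k=6 src: inc=-0.838464, refl=-0.838464·-0.500000=0.4192; V=3.535900+-0.838464+0.419232=3.1167
k=7 load: inc=0.419232, refl=0.419232·-0.764706=-0.3206; V=2.697435+0.419232+-0.320589=2.7961
k=8 src: inc=-0.320589, refl=-0.320589·-0.500000=0.1603; V=3.116668+-0.320589+0.160295=2.9564
k=9 load: inc=0.160295, refl=0.160295·-0.764706=-0.1226; V=2.796078+0.160295+-0.122578=2.8338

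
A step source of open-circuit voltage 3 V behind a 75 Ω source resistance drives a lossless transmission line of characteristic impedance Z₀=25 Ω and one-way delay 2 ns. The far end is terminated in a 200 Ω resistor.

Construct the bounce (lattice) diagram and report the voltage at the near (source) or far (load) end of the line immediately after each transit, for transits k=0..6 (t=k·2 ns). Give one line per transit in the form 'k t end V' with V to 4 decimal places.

Γ_L=0.777778, Γ_S=0.500000; launch V₁=3·25/100=0.750000
k=0 src: V=0.7500
k=1 load: inc=0.750000, refl=0.750000·0.777778=0.5833; V=0.000000+0.750000+0.583333=1.3333
k=2 src: inc=0.583333, refl=0.583333·0.500000=0.2917; V=0.750000+0.583333+0.291667=1.6250
k=3 load: inc=0.291667, refl=0.291667·0.777778=0.2269; V=1.333333+0.291667+0.226852=1.8519
k=4 src: inc=0.226852, refl=0.226852·0.500000=0.1134; V=1.625000+0.226852+0.113426=1.9653
k=5 load: inc=0.113426, refl=0.113426·0.777778=0.0882; V=1.851852+0.113426+0.088220=2.0535
k=6 src: inc=0.088220, refl=0.088220·0.500000=0.0441; V=1.965278+0.088220+0.044110=2.0976

0 0 source 0.7500
1 2 load 1.3333
2 4 source 1.6250
3 6 load 1.8519
4 8 source 1.9653
5 10 load 2.0535
6 12 source 2.0976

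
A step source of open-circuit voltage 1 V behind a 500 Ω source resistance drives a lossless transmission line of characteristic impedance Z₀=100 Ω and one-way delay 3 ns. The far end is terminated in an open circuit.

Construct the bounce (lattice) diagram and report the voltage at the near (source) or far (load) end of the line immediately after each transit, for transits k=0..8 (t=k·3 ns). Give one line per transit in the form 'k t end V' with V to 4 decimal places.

0 0 source 0.1667
1 3 load 0.3333
2 6 source 0.4444
3 9 load 0.5556
4 12 source 0.6296
5 15 load 0.7037
6 18 source 0.7531
7 21 load 0.8025
8 24 source 0.8354

Γ_L=1.000000, Γ_S=0.666667; launch V₁=1·100/600=0.166667
k=0 src: V=0.1667
k=1 load: inc=0.166667, refl=0.166667·1.000000=0.1667; V=0.000000+0.166667+0.166667=0.3333
k=2 src: inc=0.166667, refl=0.166667·0.666667=0.1111; V=0.166667+0.166667+0.111111=0.4444
k=3 load: inc=0.111111, refl=0.111111·1.000000=0.1111; V=0.333333+0.111111+0.111111=0.5556
k=4 src: inc=0.111111, refl=0.111111·0.666667=0.0741; V=0.444444+0.111111+0.074074=0.6296
k=5 load: inc=0.074074, refl=0.074074·1.000000=0.0741; V=0.555556+0.074074+0.074074=0.7037
k=6 src: inc=0.074074, refl=0.074074·0.666667=0.0494; V=0.629630+0.074074+0.049383=0.7531
k=7 load: inc=0.049383, refl=0.049383·1.000000=0.0494; V=0.703704+0.049383+0.049383=0.8025
k=8 src: inc=0.049383, refl=0.049383·0.666667=0.0329; V=0.753086+0.049383+0.032922=0.8354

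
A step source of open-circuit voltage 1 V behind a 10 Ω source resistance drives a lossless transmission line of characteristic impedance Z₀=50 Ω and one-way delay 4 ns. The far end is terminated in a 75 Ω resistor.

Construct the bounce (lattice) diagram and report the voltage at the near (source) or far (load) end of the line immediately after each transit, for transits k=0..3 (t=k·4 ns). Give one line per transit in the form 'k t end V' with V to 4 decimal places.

0 0 source 0.8333
1 4 load 1.0000
2 8 source 0.8889
3 12 load 0.8667

Γ_L=0.200000, Γ_S=-0.666667; launch V₁=1·50/60=0.833333
k=0 src: V=0.8333
k=1 load: inc=0.833333, refl=0.833333·0.200000=0.1667; V=0.000000+0.833333+0.166667=1.0000
k=2 src: inc=0.166667, refl=0.166667·-0.666667=-0.1111; V=0.833333+0.166667+-0.111111=0.8889
k=3 load: inc=-0.111111, refl=-0.111111·0.200000=-0.0222; V=1.000000+-0.111111+-0.022222=0.8667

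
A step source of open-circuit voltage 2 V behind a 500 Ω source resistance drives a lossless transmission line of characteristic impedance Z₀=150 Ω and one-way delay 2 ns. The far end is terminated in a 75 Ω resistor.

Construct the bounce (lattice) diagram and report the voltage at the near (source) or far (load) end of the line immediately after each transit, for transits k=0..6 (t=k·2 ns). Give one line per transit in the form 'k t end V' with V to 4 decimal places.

0 0 source 0.4615
1 2 load 0.3077
2 4 source 0.2249
3 6 load 0.2525
4 8 source 0.2673
5 10 load 0.2624
6 12 source 0.2597

Γ_L=-0.333333, Γ_S=0.538462; launch V₁=2·150/650=0.461538
k=0 src: V=0.4615
k=1 load: inc=0.461538, refl=0.461538·-0.333333=-0.1538; V=0.000000+0.461538+-0.153846=0.3077
k=2 src: inc=-0.153846, refl=-0.153846·0.538462=-0.0828; V=0.461538+-0.153846+-0.082840=0.2249
k=3 load: inc=-0.082840, refl=-0.082840·-0.333333=0.0276; V=0.307692+-0.082840+0.027613=0.2525
k=4 src: inc=0.027613, refl=0.027613·0.538462=0.0149; V=0.224852+0.027613+0.014869=0.2673
k=5 load: inc=0.014869, refl=0.014869·-0.333333=-0.0050; V=0.252465+0.014869+-0.004956=0.2624
k=6 src: inc=-0.004956, refl=-0.004956·0.538462=-0.0027; V=0.267334+-0.004956+-0.002669=0.2597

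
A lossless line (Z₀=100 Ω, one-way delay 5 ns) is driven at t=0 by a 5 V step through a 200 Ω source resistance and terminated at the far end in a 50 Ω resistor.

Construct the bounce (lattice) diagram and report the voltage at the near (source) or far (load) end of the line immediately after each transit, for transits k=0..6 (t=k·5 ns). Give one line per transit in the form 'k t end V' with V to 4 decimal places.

0 0 source 1.6667
1 5 load 1.1111
2 10 source 0.9259
3 15 load 0.9877
4 20 source 1.0082
5 25 load 1.0014
6 30 source 0.9991

Γ_L=-0.333333, Γ_S=0.333333; launch V₁=5·100/300=1.666667
k=0 src: V=1.6667
k=1 load: inc=1.666667, refl=1.666667·-0.333333=-0.5556; V=0.000000+1.666667+-0.555556=1.1111
k=2 src: inc=-0.555556, refl=-0.555556·0.333333=-0.1852; V=1.666667+-0.555556+-0.185185=0.9259
k=3 load: inc=-0.185185, refl=-0.185185·-0.333333=0.0617; V=1.111111+-0.185185+0.061728=0.9877
k=4 src: inc=0.061728, refl=0.061728·0.333333=0.0206; V=0.925926+0.061728+0.020576=1.0082
k=5 load: inc=0.020576, refl=0.020576·-0.333333=-0.0069; V=0.987654+0.020576+-0.006859=1.0014
k=6 src: inc=-0.006859, refl=-0.006859·0.333333=-0.0023; V=1.008230+-0.006859+-0.002286=0.9991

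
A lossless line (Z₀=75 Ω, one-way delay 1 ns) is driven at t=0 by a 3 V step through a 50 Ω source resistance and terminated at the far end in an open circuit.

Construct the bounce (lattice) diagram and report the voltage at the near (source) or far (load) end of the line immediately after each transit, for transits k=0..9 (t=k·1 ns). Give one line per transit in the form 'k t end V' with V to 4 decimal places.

0 0 source 1.8000
1 1 load 3.6000
2 2 source 3.2400
3 3 load 2.8800
4 4 source 2.9520
5 5 load 3.0240
6 6 source 3.0096
7 7 load 2.9952
8 8 source 2.9981
9 9 load 3.0010

Γ_L=1.000000, Γ_S=-0.200000; launch V₁=3·75/125=1.800000
k=0 src: V=1.8000
k=1 load: inc=1.800000, refl=1.800000·1.000000=1.8000; V=0.000000+1.800000+1.800000=3.6000
k=2 src: inc=1.800000, refl=1.800000·-0.200000=-0.3600; V=1.800000+1.800000+-0.360000=3.2400
k=3 load: inc=-0.360000, refl=-0.360000·1.000000=-0.3600; V=3.600000+-0.360000+-0.360000=2.8800
k=4 src: inc=-0.360000, refl=-0.360000·-0.200000=0.0720; V=3.240000+-0.360000+0.072000=2.9520
k=5 load: inc=0.072000, refl=0.072000·1.000000=0.0720; V=2.880000+0.072000+0.072000=3.0240
k=6 src: inc=0.072000, refl=0.072000·-0.200000=-0.0144; V=2.952000+0.072000+-0.014400=3.0096
k=7 load: inc=-0.014400, refl=-0.014400·1.000000=-0.0144; V=3.024000+-0.014400+-0.014400=2.9952
k=8 src: inc=-0.014400, refl=-0.014400·-0.200000=0.0029; V=3.009600+-0.014400+0.002880=2.9981
k=9 load: inc=0.002880, refl=0.002880·1.000000=0.0029; V=2.995200+0.002880+0.002880=3.0010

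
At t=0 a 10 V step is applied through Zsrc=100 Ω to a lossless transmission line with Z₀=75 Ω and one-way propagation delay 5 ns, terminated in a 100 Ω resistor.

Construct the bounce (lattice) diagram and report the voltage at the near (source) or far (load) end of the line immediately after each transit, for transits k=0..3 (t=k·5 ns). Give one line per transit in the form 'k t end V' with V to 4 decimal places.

0 0 source 4.2857
1 5 load 4.8980
2 10 source 4.9854
3 15 load 4.9979

Γ_L=0.142857, Γ_S=0.142857; launch V₁=10·75/175=4.285714
k=0 src: V=4.2857
k=1 load: inc=4.285714, refl=4.285714·0.142857=0.6122; V=0.000000+4.285714+0.612245=4.8980
k=2 src: inc=0.612245, refl=0.612245·0.142857=0.0875; V=4.285714+0.612245+0.087464=4.9854
k=3 load: inc=0.087464, refl=0.087464·0.142857=0.0125; V=4.897959+0.087464+0.012495=4.9979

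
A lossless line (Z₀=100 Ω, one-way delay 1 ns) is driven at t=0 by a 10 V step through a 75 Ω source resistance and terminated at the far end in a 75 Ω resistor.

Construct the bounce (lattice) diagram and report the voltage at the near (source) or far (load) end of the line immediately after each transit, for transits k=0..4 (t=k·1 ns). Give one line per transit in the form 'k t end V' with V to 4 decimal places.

Γ_L=-0.142857, Γ_S=-0.142857; launch V₁=10·100/175=5.714286
k=0 src: V=5.7143
k=1 load: inc=5.714286, refl=5.714286·-0.142857=-0.8163; V=0.000000+5.714286+-0.816327=4.8980
k=2 src: inc=-0.816327, refl=-0.816327·-0.142857=0.1166; V=5.714286+-0.816327+0.116618=5.0146
k=3 load: inc=0.116618, refl=0.116618·-0.142857=-0.0167; V=4.897959+0.116618+-0.016660=4.9979
k=4 src: inc=-0.016660, refl=-0.016660·-0.142857=0.0024; V=5.014577+-0.016660+0.002380=5.0003

0 0 source 5.7143
1 1 load 4.8980
2 2 source 5.0146
3 3 load 4.9979
4 4 source 5.0003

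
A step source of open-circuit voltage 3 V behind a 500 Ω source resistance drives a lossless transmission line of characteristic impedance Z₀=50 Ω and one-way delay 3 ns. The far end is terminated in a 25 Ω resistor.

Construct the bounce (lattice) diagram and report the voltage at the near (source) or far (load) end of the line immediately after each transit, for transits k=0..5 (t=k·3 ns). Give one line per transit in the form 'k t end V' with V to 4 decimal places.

0 0 source 0.2727
1 3 load 0.1818
2 6 source 0.1074
3 9 load 0.1322
4 12 source 0.1525
5 15 load 0.1458

Γ_L=-0.333333, Γ_S=0.818182; launch V₁=3·50/550=0.272727
k=0 src: V=0.2727
k=1 load: inc=0.272727, refl=0.272727·-0.333333=-0.0909; V=0.000000+0.272727+-0.090909=0.1818
k=2 src: inc=-0.090909, refl=-0.090909·0.818182=-0.0744; V=0.272727+-0.090909+-0.074380=0.1074
k=3 load: inc=-0.074380, refl=-0.074380·-0.333333=0.0248; V=0.181818+-0.074380+0.024793=0.1322
k=4 src: inc=0.024793, refl=0.024793·0.818182=0.0203; V=0.107438+0.024793+0.020285=0.1525
k=5 load: inc=0.020285, refl=0.020285·-0.333333=-0.0068; V=0.132231+0.020285+-0.006762=0.1458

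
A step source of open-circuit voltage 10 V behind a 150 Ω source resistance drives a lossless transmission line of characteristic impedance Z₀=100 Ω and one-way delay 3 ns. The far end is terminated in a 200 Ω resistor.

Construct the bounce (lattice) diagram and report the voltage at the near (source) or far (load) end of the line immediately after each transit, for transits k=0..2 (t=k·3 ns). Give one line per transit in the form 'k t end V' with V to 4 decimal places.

0 0 source 4.0000
1 3 load 5.3333
2 6 source 5.6000

Γ_L=0.333333, Γ_S=0.200000; launch V₁=10·100/250=4.000000
k=0 src: V=4.0000
k=1 load: inc=4.000000, refl=4.000000·0.333333=1.3333; V=0.000000+4.000000+1.333333=5.3333
k=2 src: inc=1.333333, refl=1.333333·0.200000=0.2667; V=4.000000+1.333333+0.266667=5.6000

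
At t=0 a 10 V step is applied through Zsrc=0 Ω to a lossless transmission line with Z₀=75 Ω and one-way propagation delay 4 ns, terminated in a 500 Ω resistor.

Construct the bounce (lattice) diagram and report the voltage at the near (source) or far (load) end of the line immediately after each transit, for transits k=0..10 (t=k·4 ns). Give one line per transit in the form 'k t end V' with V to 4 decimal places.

Γ_L=0.739130, Γ_S=-1.000000; launch V₁=10·75/75=10.000000
k=0 src: V=10.0000
k=1 load: inc=10.000000, refl=10.000000·0.739130=7.3913; V=0.000000+10.000000+7.391304=17.3913
k=2 src: inc=7.391304, refl=7.391304·-1.000000=-7.3913; V=10.000000+7.391304+-7.391304=10.0000
k=3 load: inc=-7.391304, refl=-7.391304·0.739130=-5.4631; V=17.391304+-7.391304+-5.463138=4.5369
k=4 src: inc=-5.463138, refl=-5.463138·-1.000000=5.4631; V=10.000000+-5.463138+5.463138=10.0000
k=5 load: inc=5.463138, refl=5.463138·0.739130=4.0380; V=4.536862+5.463138+4.037972=14.0380
k=6 src: inc=4.037972, refl=4.037972·-1.000000=-4.0380; V=10.000000+4.037972+-4.037972=10.0000
k=7 load: inc=-4.037972, refl=-4.037972·0.739130=-2.9846; V=14.037972+-4.037972+-2.984588=7.0154
k=8 src: inc=-2.984588, refl=-2.984588·-1.000000=2.9846; V=10.000000+-2.984588+2.984588=10.0000
k=9 load: inc=2.984588, refl=2.984588·0.739130=2.2060; V=7.015412+2.984588+2.206000=12.2060
k=10 src: inc=2.206000, refl=2.206000·-1.000000=-2.2060; V=10.000000+2.206000+-2.206000=10.0000

0 0 source 10.0000
1 4 load 17.3913
2 8 source 10.0000
3 12 load 4.5369
4 16 source 10.0000
5 20 load 14.0380
6 24 source 10.0000
7 28 load 7.0154
8 32 source 10.0000
9 36 load 12.2060
10 40 source 10.0000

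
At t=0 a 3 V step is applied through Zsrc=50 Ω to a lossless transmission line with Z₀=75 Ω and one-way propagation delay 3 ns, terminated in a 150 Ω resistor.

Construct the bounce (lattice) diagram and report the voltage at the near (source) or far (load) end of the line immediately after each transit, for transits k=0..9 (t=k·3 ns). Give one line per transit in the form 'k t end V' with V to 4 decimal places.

0 0 source 1.8000
1 3 load 2.4000
2 6 source 2.2800
3 9 load 2.2400
4 12 source 2.2480
5 15 load 2.2507
6 18 source 2.2501
7 21 load 2.2500
8 24 source 2.2500
9 27 load 2.2500

Γ_L=0.333333, Γ_S=-0.200000; launch V₁=3·75/125=1.800000
k=0 src: V=1.8000
k=1 load: inc=1.800000, refl=1.800000·0.333333=0.6000; V=0.000000+1.800000+0.600000=2.4000
k=2 src: inc=0.600000, refl=0.600000·-0.200000=-0.1200; V=1.800000+0.600000+-0.120000=2.2800
k=3 load: inc=-0.120000, refl=-0.120000·0.333333=-0.0400; V=2.400000+-0.120000+-0.040000=2.2400
k=4 src: inc=-0.040000, refl=-0.040000·-0.200000=0.0080; V=2.280000+-0.040000+0.008000=2.2480
k=5 load: inc=0.008000, refl=0.008000·0.333333=0.0027; V=2.240000+0.008000+0.002667=2.2507
k=6 src: inc=0.002667, refl=0.002667·-0.200000=-0.0005; V=2.248000+0.002667+-0.000533=2.2501
k=7 load: inc=-0.000533, refl=-0.000533·0.333333=-0.0002; V=2.250667+-0.000533+-0.000178=2.2500
k=8 src: inc=-0.000178, refl=-0.000178·-0.200000=0.0000; V=2.250133+-0.000178+0.000036=2.2500
k=9 load: inc=0.000036, refl=0.000036·0.333333=0.0000; V=2.249956+0.000036+0.000012=2.2500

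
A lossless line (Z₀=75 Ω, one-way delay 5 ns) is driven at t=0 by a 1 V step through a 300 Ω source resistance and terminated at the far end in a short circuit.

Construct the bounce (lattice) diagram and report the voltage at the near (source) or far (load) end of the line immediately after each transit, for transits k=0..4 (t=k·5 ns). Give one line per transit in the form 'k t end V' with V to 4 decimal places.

Γ_L=-1.000000, Γ_S=0.600000; launch V₁=1·75/375=0.200000
k=0 src: V=0.2000
k=1 load: inc=0.200000, refl=0.200000·-1.000000=-0.2000; V=0.000000+0.200000+-0.200000=0.0000
k=2 src: inc=-0.200000, refl=-0.200000·0.600000=-0.1200; V=0.200000+-0.200000+-0.120000=-0.1200
k=3 load: inc=-0.120000, refl=-0.120000·-1.000000=0.1200; V=0.000000+-0.120000+0.120000=0.0000
k=4 src: inc=0.120000, refl=0.120000·0.600000=0.0720; V=-0.120000+0.120000+0.072000=0.0720

0 0 source 0.2000
1 5 load 0.0000
2 10 source -0.1200
3 15 load 0.0000
4 20 source 0.0720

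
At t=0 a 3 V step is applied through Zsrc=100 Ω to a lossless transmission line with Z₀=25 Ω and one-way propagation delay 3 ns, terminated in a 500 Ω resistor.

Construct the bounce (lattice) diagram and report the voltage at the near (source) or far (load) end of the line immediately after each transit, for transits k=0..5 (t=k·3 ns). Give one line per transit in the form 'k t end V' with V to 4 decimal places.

0 0 source 0.6000
1 3 load 1.1429
2 6 source 1.4686
3 9 load 1.7633
4 12 source 1.9401
5 15 load 2.1001

Γ_L=0.904762, Γ_S=0.600000; launch V₁=3·25/125=0.600000
k=0 src: V=0.6000
k=1 load: inc=0.600000, refl=0.600000·0.904762=0.5429; V=0.000000+0.600000+0.542857=1.1429
k=2 src: inc=0.542857, refl=0.542857·0.600000=0.3257; V=0.600000+0.542857+0.325714=1.4686
k=3 load: inc=0.325714, refl=0.325714·0.904762=0.2947; V=1.142857+0.325714+0.294694=1.7633
k=4 src: inc=0.294694, refl=0.294694·0.600000=0.1768; V=1.468571+0.294694+0.176816=1.9401
k=5 load: inc=0.176816, refl=0.176816·0.904762=0.1600; V=1.763265+0.176816+0.159977=2.1001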